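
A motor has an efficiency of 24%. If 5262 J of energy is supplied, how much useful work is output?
W_out = η·W_in = 0.24·5262 = 1262.88 J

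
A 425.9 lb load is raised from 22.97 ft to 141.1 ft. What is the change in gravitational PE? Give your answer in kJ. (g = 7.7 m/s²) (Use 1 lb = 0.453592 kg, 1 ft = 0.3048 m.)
Convert to SI: m = 193.185 kg, Δh = 36.006 m
ΔPE = mgΔh = (193.185)(7.7)(36.006) = 53559.8 J = 53.56 kJ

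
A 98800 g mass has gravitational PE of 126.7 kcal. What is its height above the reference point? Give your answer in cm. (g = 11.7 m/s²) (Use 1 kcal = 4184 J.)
Convert to SI: m = 98.8 kg, PE = 530113 J
h = PE/(mg) = 530113/(98.8·11.7) = 458.591 m = 45860 cm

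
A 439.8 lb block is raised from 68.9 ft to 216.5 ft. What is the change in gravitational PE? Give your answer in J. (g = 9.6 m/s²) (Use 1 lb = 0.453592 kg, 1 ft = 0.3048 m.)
Convert to SI: m = 199.49 kg, Δh = 44.9885 m
ΔPE = mgΔh = (199.49)(9.6)(44.9885) = 86160 J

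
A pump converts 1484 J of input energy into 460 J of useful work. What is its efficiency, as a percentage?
η = W_out/W_in = 460/1484 = 31.0%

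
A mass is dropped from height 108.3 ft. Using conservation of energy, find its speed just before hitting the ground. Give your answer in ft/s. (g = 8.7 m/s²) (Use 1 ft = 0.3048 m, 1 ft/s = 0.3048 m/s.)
Convert to SI: h = 33.0098 m
mgh = ½mv² ⇒ v = √(2gh) = √(2·8.7·33.0098) = 23.966 m/s = 78.63 ft/s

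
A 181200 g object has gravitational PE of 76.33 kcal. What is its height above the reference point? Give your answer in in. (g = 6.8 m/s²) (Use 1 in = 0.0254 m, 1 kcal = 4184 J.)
Convert to SI: m = 181.2 kg, PE = 319365 J
h = PE/(mg) = 319365/(181.2·6.8) = 259.191 m = 10200 in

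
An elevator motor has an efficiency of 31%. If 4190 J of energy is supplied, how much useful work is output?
W_out = η·W_in = 0.31·4190 = 1298.9 J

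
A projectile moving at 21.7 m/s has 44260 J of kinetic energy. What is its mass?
m = 2·KE/v² = 2·44260/(21.7)² = 188.0 kg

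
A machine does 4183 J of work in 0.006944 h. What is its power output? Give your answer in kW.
Convert to SI: W = 4183.0 J, t = 24.9984 s
P = W/t = 4183.0/24.9984 = 167.331 W = 0.1673 kW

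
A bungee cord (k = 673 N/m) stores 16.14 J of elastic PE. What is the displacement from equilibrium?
x = √(2·PE/k) = √(2·16.14/673) = 0.219 m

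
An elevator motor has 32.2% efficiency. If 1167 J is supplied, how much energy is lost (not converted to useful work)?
W_lost = W_in(1 − η) = 1167·(1 − 0.322) = 791.2 J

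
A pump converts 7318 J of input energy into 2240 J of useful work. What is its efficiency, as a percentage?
η = W_out/W_in = 2240/7318 = 30.61%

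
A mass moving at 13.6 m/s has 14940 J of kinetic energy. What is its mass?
m = 2·KE/v² = 2·14940/(13.6)² = 161.5 kg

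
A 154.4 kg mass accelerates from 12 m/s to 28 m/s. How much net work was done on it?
W = ΔKE = ½m(v₂² − v₁²) = ½(154.4)(28² − 12²) = 49408.0 J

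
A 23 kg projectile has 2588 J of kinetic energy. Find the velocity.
v = √(2·KE/m) = √(2·2588/23) = 15.0 m/s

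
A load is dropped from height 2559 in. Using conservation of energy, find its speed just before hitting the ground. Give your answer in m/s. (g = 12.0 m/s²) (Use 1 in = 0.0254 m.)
Convert to SI: h = 64.9986 m
mgh = ½mv² ⇒ v = √(2gh) = √(2·12.0·64.9986) = 39.5 m/s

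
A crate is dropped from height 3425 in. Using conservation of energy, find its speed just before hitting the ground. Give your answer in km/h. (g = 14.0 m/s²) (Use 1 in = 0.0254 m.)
Convert to SI: h = 86.995 m
mgh = ½mv² ⇒ v = √(2gh) = √(2·14.0·86.995) = 49.3544 m/s = 177.7 km/h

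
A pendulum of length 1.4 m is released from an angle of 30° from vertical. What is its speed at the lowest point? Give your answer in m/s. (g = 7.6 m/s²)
h = L(1 − cosθ) = 1.4(1 − cos30°) = 0.187564 m
v = √(2gh) = √(2·7.6·0.187564) = 1.688 m/s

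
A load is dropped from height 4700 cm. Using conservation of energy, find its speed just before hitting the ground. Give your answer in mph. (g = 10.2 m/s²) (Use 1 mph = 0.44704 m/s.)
Convert to SI: h = 47.0 m
mgh = ½mv² ⇒ v = √(2gh) = √(2·10.2·47.0) = 30.9645 m/s = 69.27 mph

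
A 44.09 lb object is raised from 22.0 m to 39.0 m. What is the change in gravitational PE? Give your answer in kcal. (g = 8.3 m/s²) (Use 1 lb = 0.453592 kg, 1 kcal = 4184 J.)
Convert to SI: m = 19.9989 kg, Δh = 17.0 m
ΔPE = mgΔh = (19.9989)(8.3)(17.0) = 2821.84 J = 0.6744 kcal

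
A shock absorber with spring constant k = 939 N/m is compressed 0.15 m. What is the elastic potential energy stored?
PE = ½kx² = ½(939)(0.15)² = 10.56 J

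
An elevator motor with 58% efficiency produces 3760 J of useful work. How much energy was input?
W_in = W_out/η = 3760/0.58 = 6483 J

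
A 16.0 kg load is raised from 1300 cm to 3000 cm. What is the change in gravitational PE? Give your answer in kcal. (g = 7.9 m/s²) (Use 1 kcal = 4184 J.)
Convert to SI: m = 16.0 kg, Δh = 17.0 m
ΔPE = mgΔh = (16.0)(7.9)(17.0) = 2148.8 J = 0.5136 kcal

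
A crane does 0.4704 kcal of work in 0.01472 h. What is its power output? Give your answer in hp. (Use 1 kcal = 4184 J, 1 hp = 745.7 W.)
Convert to SI: W = 1968.15 J, t = 52.992 s
P = W/t = 1968.15/52.992 = 37.1406 W = 0.04981 hp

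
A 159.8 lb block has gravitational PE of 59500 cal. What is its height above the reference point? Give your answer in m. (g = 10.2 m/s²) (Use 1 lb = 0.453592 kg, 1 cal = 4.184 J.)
Convert to SI: m = 72.484 kg, PE = 248948 J
h = PE/(mg) = 248948/(72.484·10.2) = 336.7 m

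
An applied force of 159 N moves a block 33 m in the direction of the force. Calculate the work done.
W = F·d = (159)(33) = 5247 J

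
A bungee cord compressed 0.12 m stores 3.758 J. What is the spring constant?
k = 2·PE/x² = 2·3.758/(0.12)² = 521.9 N/m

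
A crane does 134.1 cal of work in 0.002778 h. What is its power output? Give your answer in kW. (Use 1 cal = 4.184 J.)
Convert to SI: W = 561.074 J, t = 10.0008 s
P = W/t = 561.074/10.0008 = 56.103 W = 0.0561 kW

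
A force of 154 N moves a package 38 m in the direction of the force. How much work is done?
W = F·d = (154)(38) = 5852 J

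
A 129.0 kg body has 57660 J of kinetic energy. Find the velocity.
v = √(2·KE/m) = √(2·57660/129.0) = 29.9 m/s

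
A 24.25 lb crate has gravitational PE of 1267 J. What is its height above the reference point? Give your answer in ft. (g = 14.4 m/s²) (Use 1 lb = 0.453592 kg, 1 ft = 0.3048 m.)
Convert to SI: m = 10.9996 kg, PE = 1267.0 J
h = PE/(mg) = 1267.0/(10.9996·14.4) = 7.99902 m = 26.24 ft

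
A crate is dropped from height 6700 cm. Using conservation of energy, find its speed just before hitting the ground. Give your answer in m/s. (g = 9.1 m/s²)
Convert to SI: h = 67.0 m
mgh = ½mv² ⇒ v = √(2gh) = √(2·9.1·67.0) = 34.92 m/s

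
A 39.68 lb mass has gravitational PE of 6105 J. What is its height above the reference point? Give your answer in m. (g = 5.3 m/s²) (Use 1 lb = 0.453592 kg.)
Convert to SI: m = 17.9985 kg, PE = 6105.0 J
h = PE/(mg) = 6105.0/(17.9985·5.3) = 64.0 m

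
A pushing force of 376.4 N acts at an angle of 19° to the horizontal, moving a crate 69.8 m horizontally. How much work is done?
W = F·d·cosθ = (376.4)(69.8)cos(19°) = 24840 J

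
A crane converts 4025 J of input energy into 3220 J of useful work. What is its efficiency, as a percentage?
η = W_out/W_in = 3220/4025 = 80.0%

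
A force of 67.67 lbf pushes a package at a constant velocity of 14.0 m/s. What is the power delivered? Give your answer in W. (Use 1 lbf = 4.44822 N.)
Convert to SI: F = 301.011 N, v = 14.0 m/s
P = Fv = (301.011)(14.0) = 4214 W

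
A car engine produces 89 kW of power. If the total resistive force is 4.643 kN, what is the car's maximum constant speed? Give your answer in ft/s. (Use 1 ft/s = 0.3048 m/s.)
Convert to SI: F = 4643.0 N
P = Fv ⇒ v = P/F = 89000 W/4643.0 N = 19.1686 m/s = 62.89 ft/s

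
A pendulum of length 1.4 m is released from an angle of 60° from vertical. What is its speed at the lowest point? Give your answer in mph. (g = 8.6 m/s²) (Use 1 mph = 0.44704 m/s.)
h = L(1 − cosθ) = 1.4(1 − cos60°) = 0.7 m
v = √(2gh) = √(2·8.6·0.7) = 3.46987 m/s = 7.762 mph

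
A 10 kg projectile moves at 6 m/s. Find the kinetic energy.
KE = ½mv² = ½(10)(6)² = 180.0 J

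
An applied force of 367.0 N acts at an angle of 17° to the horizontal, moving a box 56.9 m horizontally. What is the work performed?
W = F·d·cosθ = (367.0)(56.9)cos(17°) = 19970 J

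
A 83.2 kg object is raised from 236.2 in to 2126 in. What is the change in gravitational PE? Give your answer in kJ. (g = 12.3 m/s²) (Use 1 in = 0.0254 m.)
Convert to SI: m = 83.2 kg, Δh = 48.0009 m
ΔPE = mgΔh = (83.2)(12.3)(48.0009) = 49122.2 J = 49.12 kJ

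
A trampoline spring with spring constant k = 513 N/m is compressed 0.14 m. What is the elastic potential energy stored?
PE = ½kx² = ½(513)(0.14)² = 5.027 J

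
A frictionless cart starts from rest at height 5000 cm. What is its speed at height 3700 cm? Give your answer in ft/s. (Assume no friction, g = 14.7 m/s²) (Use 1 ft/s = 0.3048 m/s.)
Convert to SI: h₁−h₂ = 13.0 m
mgh₁ = mgh₂ + ½mv² ⇒ v = √(2g(h₁−h₂)) = √(2·14.7·13.0) = 19.5499 m/s = 64.14 ft/s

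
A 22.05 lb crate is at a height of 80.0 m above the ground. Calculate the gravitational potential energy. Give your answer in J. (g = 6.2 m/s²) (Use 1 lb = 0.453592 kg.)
Convert to SI: m = 10.0017 kg, h = 80.0 m
PE = mgh = (10.0017)(6.2)(80.0) = 4961 J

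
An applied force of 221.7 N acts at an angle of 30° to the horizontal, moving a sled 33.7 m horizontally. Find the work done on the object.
W = F·d·cosθ = (221.7)(33.7)cos(30°) = 6470 J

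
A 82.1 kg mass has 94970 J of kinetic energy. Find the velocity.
v = √(2·KE/m) = √(2·94970/82.1) = 48.1 m/s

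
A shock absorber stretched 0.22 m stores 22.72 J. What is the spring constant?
k = 2·PE/x² = 2·22.72/(0.22)² = 938.8 N/m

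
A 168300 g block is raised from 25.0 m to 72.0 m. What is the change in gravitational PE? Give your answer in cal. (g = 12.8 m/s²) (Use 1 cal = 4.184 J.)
Convert to SI: m = 168.3 kg, Δh = 47.0 m
ΔPE = mgΔh = (168.3)(12.8)(47.0) = 101249 J = 24200 cal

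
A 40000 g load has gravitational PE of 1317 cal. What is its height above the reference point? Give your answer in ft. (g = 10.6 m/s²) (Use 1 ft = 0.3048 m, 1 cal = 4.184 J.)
Convert to SI: m = 40.0 kg, PE = 5510.33 J
h = PE/(mg) = 5510.33/(40.0·10.6) = 12.9961 m = 42.64 ft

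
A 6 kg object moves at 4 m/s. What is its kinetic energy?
KE = ½mv² = ½(6)(4)² = 48.0 J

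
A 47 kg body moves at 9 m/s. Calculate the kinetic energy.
KE = ½mv² = ½(47)(9)² = 1903.5 J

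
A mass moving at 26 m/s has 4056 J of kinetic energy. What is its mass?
m = 2·KE/v² = 2·4056/(26)² = 12.0 kg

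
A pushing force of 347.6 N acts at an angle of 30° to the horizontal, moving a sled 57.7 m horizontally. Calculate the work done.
W = F·d·cosθ = (347.6)(57.7)cos(30°) = 17370 J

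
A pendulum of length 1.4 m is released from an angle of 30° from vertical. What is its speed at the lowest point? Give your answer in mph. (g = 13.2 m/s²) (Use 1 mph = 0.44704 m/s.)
h = L(1 − cosθ) = 1.4(1 − cos30°) = 0.187564 m
v = √(2gh) = √(2·13.2·0.187564) = 2.22524 m/s = 4.978 mph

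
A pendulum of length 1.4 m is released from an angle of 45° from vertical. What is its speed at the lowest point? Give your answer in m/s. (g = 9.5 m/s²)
h = L(1 − cosθ) = 1.4(1 − cos45°) = 0.410051 m
v = √(2gh) = √(2·9.5·0.410051) = 2.791 m/s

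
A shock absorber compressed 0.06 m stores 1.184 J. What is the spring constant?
k = 2·PE/x² = 2·1.184/(0.06)² = 657.8 N/m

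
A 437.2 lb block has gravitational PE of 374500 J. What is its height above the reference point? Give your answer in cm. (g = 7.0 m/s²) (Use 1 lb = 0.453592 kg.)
Convert to SI: m = 198.31 kg, PE = 374500 J
h = PE/(mg) = 374500/(198.31·7.0) = 269.779 m = 26980 cm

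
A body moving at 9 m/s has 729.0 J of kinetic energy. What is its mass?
m = 2·KE/v² = 2·729.0/(9)² = 18.0 kg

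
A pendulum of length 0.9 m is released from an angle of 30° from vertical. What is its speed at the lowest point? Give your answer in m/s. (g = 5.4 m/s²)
h = L(1 − cosθ) = 0.9(1 − cos30°) = 0.120577 m
v = √(2gh) = √(2·5.4·0.120577) = 1.141 m/s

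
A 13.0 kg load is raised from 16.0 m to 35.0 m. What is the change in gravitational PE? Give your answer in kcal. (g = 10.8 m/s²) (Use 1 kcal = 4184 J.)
ΔPE = mgΔh = (13.0)(10.8)(19.0) = 2667.6 J = 0.6376 kcal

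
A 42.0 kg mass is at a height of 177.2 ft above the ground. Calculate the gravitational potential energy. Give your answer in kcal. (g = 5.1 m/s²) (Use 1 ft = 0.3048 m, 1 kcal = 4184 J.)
Convert to SI: m = 42.0 kg, h = 54.0106 m
PE = mgh = (42.0)(5.1)(54.0106) = 11569.1 J = 2.765 kcal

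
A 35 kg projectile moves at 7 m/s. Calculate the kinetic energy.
KE = ½mv² = ½(35)(7)² = 857.5 J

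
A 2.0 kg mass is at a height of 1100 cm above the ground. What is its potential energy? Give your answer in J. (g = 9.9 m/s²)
Convert to SI: m = 2.0 kg, h = 11.0 m
PE = mgh = (2.0)(9.9)(11.0) = 217.8 J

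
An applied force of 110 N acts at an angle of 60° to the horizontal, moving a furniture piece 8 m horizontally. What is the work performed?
W = F·d·cosθ = (110)(8)cos(60°) = 440.0 J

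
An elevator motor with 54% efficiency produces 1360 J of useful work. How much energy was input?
W_in = W_out/η = 1360/0.54 = 2519 J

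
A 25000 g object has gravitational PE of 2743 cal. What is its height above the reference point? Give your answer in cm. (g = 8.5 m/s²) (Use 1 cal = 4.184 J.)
Convert to SI: m = 25.0 kg, PE = 11476.7 J
h = PE/(mg) = 11476.7/(25.0·8.5) = 54.0081 m = 5401 cm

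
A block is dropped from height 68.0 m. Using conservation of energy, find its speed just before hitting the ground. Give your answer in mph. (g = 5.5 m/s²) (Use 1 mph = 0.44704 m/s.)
mgh = ½mv² ⇒ v = √(2gh) = √(2·5.5·68.0) = 27.3496 m/s = 61.18 mph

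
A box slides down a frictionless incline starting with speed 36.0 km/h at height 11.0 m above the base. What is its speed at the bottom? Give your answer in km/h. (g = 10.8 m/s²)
Convert to SI: v₀ = 10.0 m/s, h = 11.0 m
½mv₀² + mgh = ½mv² ⇒ v = √(v₀² + 2gh) = √(10.0² + 2·10.8·11.0) = 18.3739 m/s = 66.15 km/h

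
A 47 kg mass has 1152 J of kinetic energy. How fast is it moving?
v = √(2·KE/m) = √(2·1152/47) = 7.002 m/s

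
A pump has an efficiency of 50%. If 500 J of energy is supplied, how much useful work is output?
W_out = η·W_in = 0.5·500 = 250.0 J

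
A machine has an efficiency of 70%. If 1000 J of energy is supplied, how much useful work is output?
W_out = η·W_in = 0.7·1000 = 700.0 J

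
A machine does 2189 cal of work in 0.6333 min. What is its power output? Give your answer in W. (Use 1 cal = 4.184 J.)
Convert to SI: W = 9158.78 J, t = 37.998 s
P = W/t = 9158.78/37.998 = 241.0 W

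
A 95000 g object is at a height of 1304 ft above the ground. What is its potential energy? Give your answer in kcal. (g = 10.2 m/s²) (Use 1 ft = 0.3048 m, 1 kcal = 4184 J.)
Convert to SI: m = 95.0 kg, h = 397.459 m
PE = mgh = (95.0)(10.2)(397.459) = 385138 J = 92.05 kcal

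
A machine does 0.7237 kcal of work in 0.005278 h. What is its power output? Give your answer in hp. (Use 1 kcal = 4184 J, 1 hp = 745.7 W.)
Convert to SI: W = 3027.96 J, t = 19.0008 s
P = W/t = 3027.96/19.0008 = 159.36 W = 0.2137 hp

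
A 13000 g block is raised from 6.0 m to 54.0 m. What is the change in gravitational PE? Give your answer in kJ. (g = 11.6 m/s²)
Convert to SI: m = 13.0 kg, Δh = 48.0 m
ΔPE = mgΔh = (13.0)(11.6)(48.0) = 7238.4 J = 7.238 kJ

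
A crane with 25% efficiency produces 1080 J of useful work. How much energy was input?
W_in = W_out/η = 1080/0.25 = 4320 J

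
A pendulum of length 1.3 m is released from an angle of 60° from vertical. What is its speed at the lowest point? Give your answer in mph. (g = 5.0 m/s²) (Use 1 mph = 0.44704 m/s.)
h = L(1 − cosθ) = 1.3(1 − cos60°) = 0.65 m
v = √(2gh) = √(2·5.0·0.65) = 2.54951 m/s = 5.703 mph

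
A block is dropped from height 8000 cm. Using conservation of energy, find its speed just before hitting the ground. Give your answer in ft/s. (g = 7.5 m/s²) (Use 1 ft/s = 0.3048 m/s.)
Convert to SI: h = 80.0 m
mgh = ½mv² ⇒ v = √(2gh) = √(2·7.5·80.0) = 34.641 m/s = 113.7 ft/s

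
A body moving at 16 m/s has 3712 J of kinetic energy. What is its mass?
m = 2·KE/v² = 2·3712/(16)² = 29.0 kg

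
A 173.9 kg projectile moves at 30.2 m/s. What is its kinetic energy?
KE = ½mv² = ½(173.9)(30.2)² = 79300 J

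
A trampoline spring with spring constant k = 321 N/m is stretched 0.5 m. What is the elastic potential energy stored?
PE = ½kx² = ½(321)(0.5)² = 40.13 J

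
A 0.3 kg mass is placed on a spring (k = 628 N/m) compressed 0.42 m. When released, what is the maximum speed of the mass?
½kx² = ½mv² ⇒ v = x√(k/m) = (0.42)√(628/0.3) = 19.22 m/s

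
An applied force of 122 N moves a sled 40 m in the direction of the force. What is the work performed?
W = F·d = (122)(40) = 4880 J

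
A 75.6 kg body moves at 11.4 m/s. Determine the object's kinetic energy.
KE = ½mv² = ½(75.6)(11.4)² = 4912 J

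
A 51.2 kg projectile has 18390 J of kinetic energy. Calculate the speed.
v = √(2·KE/m) = √(2·18390/51.2) = 26.8 m/s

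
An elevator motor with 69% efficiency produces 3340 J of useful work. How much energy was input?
W_in = W_out/η = 3340/0.69 = 4841 J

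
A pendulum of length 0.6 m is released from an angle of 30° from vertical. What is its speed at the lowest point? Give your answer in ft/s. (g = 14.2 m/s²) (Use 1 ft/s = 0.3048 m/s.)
h = L(1 − cosθ) = 0.6(1 − cos30°) = 0.0803848 m
v = √(2gh) = √(2·14.2·0.0803848) = 1.51094 m/s = 4.957 ft/s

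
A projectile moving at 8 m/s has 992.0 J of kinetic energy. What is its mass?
m = 2·KE/v² = 2·992.0/(8)² = 31.0 kg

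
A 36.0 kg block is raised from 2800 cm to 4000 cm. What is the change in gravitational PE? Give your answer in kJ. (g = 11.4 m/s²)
Convert to SI: m = 36.0 kg, Δh = 12.0 m
ΔPE = mgΔh = (36.0)(11.4)(12.0) = 4924.8 J = 4.925 kJ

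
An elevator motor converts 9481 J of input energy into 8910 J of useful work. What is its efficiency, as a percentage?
η = W_out/W_in = 8910/9481 = 93.98%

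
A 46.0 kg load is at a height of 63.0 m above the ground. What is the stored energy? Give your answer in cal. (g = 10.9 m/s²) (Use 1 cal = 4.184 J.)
PE = mgh = (46.0)(10.9)(63.0) = 31588.2 J = 7550 cal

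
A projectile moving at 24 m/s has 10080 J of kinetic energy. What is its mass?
m = 2·KE/v² = 2·10080/(24)² = 35.0 kg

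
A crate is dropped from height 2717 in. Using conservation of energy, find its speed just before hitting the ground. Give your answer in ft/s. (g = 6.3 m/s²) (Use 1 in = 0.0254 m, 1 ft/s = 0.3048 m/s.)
Convert to SI: h = 69.0118 m
mgh = ½mv² ⇒ v = √(2gh) = √(2·6.3·69.0118) = 29.4881 m/s = 96.75 ft/s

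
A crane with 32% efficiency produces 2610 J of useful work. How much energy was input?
W_in = W_out/η = 2610/0.32 = 8156 J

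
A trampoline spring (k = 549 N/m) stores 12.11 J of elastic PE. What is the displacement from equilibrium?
x = √(2·PE/k) = √(2·12.11/549) = 0.21 m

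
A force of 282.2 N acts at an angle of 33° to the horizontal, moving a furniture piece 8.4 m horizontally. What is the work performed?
W = F·d·cosθ = (282.2)(8.4)cos(33°) = 1988 J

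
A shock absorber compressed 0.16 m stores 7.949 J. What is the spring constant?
k = 2·PE/x² = 2·7.949/(0.16)² = 621.0 N/m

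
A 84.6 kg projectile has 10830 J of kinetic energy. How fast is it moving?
v = √(2·KE/m) = √(2·10830/84.6) = 16.0 m/s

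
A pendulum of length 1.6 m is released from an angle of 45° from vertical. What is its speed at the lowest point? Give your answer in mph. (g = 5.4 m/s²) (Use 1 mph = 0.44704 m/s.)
h = L(1 − cosθ) = 1.6(1 − cos45°) = 0.468629 m
v = √(2gh) = √(2·5.4·0.468629) = 2.24971 m/s = 5.032 mph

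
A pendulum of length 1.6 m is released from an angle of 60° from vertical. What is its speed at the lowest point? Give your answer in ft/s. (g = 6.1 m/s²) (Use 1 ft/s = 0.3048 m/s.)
h = L(1 − cosθ) = 1.6(1 − cos60°) = 0.8 m
v = √(2gh) = √(2·6.1·0.8) = 3.1241 m/s = 10.25 ft/s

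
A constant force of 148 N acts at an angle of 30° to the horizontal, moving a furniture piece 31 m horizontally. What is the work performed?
W = F·d·cosθ = (148)(31)cos(30°) = 3973 J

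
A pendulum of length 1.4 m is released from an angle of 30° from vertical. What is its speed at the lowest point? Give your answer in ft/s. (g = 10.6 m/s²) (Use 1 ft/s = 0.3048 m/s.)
h = L(1 − cosθ) = 1.4(1 − cos30°) = 0.187564 m
v = √(2gh) = √(2·10.6·0.187564) = 1.99408 m/s = 6.542 ft/s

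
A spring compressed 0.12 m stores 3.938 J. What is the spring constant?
k = 2·PE/x² = 2·3.938/(0.12)² = 546.9 N/m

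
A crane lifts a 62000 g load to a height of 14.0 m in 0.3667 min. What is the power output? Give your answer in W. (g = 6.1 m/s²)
Convert to SI: m = 62.0 kg, h = 14.0 m, t = 22.002 s
P = mgh/t = (62.0)(6.1)(14.0)/22.002 = 240.7 W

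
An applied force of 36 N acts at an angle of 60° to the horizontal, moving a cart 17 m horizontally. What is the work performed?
W = F·d·cosθ = (36)(17)cos(60°) = 306.0 J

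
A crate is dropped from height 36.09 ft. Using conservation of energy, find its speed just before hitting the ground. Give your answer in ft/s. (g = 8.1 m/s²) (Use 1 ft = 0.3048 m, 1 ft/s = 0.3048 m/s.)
Convert to SI: h = 11.0002 m
mgh = ½mv² ⇒ v = √(2gh) = √(2·8.1·11.0002) = 13.3493 m/s = 43.8 ft/s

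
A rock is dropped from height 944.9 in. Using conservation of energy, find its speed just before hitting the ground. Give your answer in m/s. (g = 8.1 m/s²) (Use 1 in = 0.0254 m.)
Convert to SI: h = 24.0005 m
mgh = ½mv² ⇒ v = √(2gh) = √(2·8.1·24.0005) = 19.72 m/s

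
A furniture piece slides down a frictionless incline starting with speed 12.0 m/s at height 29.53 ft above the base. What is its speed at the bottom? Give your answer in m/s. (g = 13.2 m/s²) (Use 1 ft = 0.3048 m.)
Convert to SI: v₀ = 12.0 m/s, h = 9.00074 m
½mv₀² + mgh = ½mv² ⇒ v = √(v₀² + 2gh) = √(12.0² + 2·13.2·9.00074) = 19.54 m/s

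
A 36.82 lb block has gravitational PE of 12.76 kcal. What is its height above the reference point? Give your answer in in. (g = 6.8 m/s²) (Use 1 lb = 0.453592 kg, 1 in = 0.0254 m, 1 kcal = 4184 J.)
Convert to SI: m = 16.7013 kg, PE = 53387.8 J
h = PE/(mg) = 53387.8/(16.7013·6.8) = 470.094 m = 18510 in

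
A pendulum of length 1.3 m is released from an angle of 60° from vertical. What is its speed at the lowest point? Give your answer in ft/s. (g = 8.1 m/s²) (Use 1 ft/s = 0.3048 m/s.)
h = L(1 − cosθ) = 1.3(1 − cos60°) = 0.65 m
v = √(2gh) = √(2·8.1·0.65) = 3.245 m/s = 10.65 ft/s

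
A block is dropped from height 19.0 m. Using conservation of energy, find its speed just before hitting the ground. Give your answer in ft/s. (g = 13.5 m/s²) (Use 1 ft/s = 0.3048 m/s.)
mgh = ½mv² ⇒ v = √(2gh) = √(2·13.5·19.0) = 22.6495 m/s = 74.31 ft/s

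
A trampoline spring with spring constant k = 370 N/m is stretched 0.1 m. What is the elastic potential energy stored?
PE = ½kx² = ½(370)(0.1)² = 1.85 J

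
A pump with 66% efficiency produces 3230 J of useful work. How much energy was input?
W_in = W_out/η = 3230/0.66 = 4894 J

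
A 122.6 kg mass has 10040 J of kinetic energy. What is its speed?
v = √(2·KE/m) = √(2·10040/122.6) = 12.8 m/s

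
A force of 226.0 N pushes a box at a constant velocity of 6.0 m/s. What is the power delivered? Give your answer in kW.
P = Fv = (226.0)(6.0) = 1356.0 W = 1.356 kW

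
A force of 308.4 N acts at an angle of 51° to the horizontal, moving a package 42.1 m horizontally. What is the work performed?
W = F·d·cosθ = (308.4)(42.1)cos(51°) = 8171 J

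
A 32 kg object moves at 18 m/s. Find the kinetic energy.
KE = ½mv² = ½(32)(18)² = 5184.0 J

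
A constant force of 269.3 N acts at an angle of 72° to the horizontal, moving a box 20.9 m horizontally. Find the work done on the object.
W = F·d·cosθ = (269.3)(20.9)cos(72°) = 1739 J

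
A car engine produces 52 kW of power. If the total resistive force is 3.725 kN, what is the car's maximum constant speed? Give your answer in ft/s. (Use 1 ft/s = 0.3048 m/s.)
Convert to SI: F = 3725.0 N
P = Fv ⇒ v = P/F = 52000 W/3725.0 N = 13.9597 m/s = 45.8 ft/s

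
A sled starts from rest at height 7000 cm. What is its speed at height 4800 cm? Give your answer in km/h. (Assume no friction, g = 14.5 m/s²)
Convert to SI: h₁−h₂ = 22.0 m
mgh₁ = mgh₂ + ½mv² ⇒ v = √(2g(h₁−h₂)) = √(2·14.5·22.0) = 25.2587 m/s = 90.93 km/h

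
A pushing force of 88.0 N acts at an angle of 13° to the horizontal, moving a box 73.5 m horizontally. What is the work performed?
W = F·d·cosθ = (88.0)(73.5)cos(13°) = 6302 J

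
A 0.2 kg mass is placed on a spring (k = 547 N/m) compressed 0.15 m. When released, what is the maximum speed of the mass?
½kx² = ½mv² ⇒ v = x√(k/m) = (0.15)√(547/0.2) = 7.845 m/s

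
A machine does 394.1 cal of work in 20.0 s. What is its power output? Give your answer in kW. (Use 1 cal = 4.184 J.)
Convert to SI: W = 1648.91 J, t = 20.0 s
P = W/t = 1648.91/20.0 = 82.4457 W = 0.08245 kW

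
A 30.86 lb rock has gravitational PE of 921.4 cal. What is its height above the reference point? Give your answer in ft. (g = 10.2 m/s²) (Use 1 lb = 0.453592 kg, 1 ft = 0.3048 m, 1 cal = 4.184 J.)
Convert to SI: m = 13.9978 kg, PE = 3855.14 J
h = PE/(mg) = 3855.14/(13.9978·10.2) = 27.0009 m = 88.59 ft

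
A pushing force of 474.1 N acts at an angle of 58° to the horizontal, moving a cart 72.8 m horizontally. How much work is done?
W = F·d·cosθ = (474.1)(72.8)cos(58°) = 18290 J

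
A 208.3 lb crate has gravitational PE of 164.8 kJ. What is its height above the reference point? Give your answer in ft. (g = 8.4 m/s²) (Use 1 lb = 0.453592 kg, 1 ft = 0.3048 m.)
Convert to SI: m = 94.4832 kg, PE = 164800 J
h = PE/(mg) = 164800/(94.4832·8.4) = 207.646 m = 681.3 ft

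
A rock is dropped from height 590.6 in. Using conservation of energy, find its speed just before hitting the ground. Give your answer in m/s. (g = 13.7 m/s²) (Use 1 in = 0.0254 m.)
Convert to SI: h = 15.0012 m
mgh = ½mv² ⇒ v = √(2gh) = √(2·13.7·15.0012) = 20.27 m/s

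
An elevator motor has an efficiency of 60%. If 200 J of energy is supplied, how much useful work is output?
W_out = η·W_in = 0.6·200 = 120.0 J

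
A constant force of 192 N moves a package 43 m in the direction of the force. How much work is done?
W = F·d = (192)(43) = 8256 J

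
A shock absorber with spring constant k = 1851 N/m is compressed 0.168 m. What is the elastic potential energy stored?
PE = ½kx² = ½(1851)(0.168)² = 26.12 J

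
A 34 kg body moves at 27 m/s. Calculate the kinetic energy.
KE = ½mv² = ½(34)(27)² = 12393.0 J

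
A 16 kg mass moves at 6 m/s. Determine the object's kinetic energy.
KE = ½mv² = ½(16)(6)² = 288.0 J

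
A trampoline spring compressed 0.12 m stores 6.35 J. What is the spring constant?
k = 2·PE/x² = 2·6.35/(0.12)² = 881.9 N/m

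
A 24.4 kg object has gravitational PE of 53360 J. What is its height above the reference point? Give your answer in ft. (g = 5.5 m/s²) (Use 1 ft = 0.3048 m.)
h = PE/(mg) = 53360.0/(24.4·5.5) = 397.615 m = 1305 ft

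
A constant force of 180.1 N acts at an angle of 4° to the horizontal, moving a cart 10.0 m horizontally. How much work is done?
W = F·d·cosθ = (180.1)(10.0)cos(4°) = 1797 J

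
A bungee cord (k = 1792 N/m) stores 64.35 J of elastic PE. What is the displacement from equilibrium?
x = √(2·PE/k) = √(2·64.35/1792) = 0.268 m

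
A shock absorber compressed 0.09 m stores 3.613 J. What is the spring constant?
k = 2·PE/x² = 2·3.613/(0.09)² = 892.1 N/m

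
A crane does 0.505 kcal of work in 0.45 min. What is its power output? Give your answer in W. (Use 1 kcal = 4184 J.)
Convert to SI: W = 2112.92 J, t = 27.0 s
P = W/t = 2112.92/27.0 = 78.26 W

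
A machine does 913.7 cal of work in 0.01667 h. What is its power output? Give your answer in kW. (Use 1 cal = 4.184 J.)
Convert to SI: W = 3822.92 J, t = 60.012 s
P = W/t = 3822.92/60.012 = 63.7026 W = 0.0637 kW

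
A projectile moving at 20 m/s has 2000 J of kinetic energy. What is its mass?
m = 2·KE/v² = 2·2000/(20)² = 10.0 kg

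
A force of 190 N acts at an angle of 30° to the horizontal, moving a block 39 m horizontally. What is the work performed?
W = F·d·cosθ = (190)(39)cos(30°) = 6417 J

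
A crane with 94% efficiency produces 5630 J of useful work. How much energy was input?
W_in = W_out/η = 5630/0.94 = 5989 J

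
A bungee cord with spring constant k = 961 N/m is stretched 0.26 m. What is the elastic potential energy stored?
PE = ½kx² = ½(961)(0.26)² = 32.48 J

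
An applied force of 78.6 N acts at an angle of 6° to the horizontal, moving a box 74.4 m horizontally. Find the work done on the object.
W = F·d·cosθ = (78.6)(74.4)cos(6°) = 5816 J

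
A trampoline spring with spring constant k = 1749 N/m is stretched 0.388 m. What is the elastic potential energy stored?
PE = ½kx² = ½(1749)(0.388)² = 131.7 J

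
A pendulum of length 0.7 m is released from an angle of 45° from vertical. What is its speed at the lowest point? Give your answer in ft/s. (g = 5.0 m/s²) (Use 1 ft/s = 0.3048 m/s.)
h = L(1 − cosθ) = 0.7(1 − cos45°) = 0.205025 m
v = √(2gh) = √(2·5.0·0.205025) = 1.43187 m/s = 4.698 ft/s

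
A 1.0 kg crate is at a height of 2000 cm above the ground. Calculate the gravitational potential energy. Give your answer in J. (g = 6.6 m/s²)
Convert to SI: m = 1.0 kg, h = 20.0 m
PE = mgh = (1.0)(6.6)(20.0) = 132.0 J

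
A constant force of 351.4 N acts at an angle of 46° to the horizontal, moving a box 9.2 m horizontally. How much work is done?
W = F·d·cosθ = (351.4)(9.2)cos(46°) = 2246 J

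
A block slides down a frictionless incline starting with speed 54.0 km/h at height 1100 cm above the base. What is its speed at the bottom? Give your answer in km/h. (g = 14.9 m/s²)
Convert to SI: v₀ = 15.0 m/s, h = 11.0 m
½mv₀² + mgh = ½mv² ⇒ v = √(v₀² + 2gh) = √(15.0² + 2·14.9·11.0) = 23.5117 m/s = 84.64 km/h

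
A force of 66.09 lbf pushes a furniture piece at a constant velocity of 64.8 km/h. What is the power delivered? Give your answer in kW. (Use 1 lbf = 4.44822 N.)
Convert to SI: F = 293.983 N, v = 18.0 m/s
P = Fv = (293.983)(18.0) = 5291.69 W = 5.292 kW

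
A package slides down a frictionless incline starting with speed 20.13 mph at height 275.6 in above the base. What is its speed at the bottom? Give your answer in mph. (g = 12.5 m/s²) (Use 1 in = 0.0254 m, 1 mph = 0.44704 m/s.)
Convert to SI: v₀ = 8.99892 m/s, h = 7.00024 m
½mv₀² + mgh = ½mv² ⇒ v = √(v₀² + 2gh) = √(8.99892² + 2·12.5·7.00024) = 15.9996 m/s = 35.79 mph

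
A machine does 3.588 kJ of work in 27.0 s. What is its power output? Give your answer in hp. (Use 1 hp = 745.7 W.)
Convert to SI: W = 3588.0 J, t = 27.0 s
P = W/t = 3588.0/27.0 = 132.889 W = 0.1782 hp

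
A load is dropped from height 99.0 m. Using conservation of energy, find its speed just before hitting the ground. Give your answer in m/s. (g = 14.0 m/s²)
mgh = ½mv² ⇒ v = √(2gh) = √(2·14.0·99.0) = 52.65 m/s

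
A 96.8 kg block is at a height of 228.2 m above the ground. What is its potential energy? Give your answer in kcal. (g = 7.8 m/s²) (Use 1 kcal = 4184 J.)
PE = mgh = (96.8)(7.8)(228.2) = 172300 J = 41.18 kcal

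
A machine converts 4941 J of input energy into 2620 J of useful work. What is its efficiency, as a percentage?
η = W_out/W_in = 2620/4941 = 53.03%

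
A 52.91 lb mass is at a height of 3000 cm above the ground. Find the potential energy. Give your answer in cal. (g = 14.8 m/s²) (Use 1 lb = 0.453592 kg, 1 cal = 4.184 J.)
Convert to SI: m = 23.9996 kg, h = 30.0 m
PE = mgh = (23.9996)(14.8)(30.0) = 10655.8 J = 2547 cal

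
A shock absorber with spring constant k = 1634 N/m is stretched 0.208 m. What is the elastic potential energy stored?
PE = ½kx² = ½(1634)(0.208)² = 35.35 J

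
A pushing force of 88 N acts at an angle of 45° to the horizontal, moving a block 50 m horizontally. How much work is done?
W = F·d·cosθ = (88)(50)cos(45°) = 3111 J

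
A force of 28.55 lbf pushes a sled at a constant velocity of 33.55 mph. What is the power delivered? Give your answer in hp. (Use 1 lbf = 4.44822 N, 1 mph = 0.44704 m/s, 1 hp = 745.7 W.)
Convert to SI: F = 126.997 N, v = 14.9982 m/s
P = Fv = (126.997)(14.9982) = 1904.72 W = 2.554 hp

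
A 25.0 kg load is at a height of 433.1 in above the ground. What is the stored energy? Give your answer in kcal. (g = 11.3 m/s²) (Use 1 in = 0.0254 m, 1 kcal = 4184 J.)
Convert to SI: m = 25.0 kg, h = 11.0007 m
PE = mgh = (25.0)(11.3)(11.0007) = 3107.71 J = 0.7428 kcal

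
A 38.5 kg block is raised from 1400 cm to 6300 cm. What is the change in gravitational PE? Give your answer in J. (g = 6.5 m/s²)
Convert to SI: m = 38.5 kg, Δh = 49.0 m
ΔPE = mgΔh = (38.5)(6.5)(49.0) = 12260 J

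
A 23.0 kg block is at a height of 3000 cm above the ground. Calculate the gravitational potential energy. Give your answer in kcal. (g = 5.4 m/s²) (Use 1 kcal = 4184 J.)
Convert to SI: m = 23.0 kg, h = 30.0 m
PE = mgh = (23.0)(5.4)(30.0) = 3726.0 J = 0.8905 kcal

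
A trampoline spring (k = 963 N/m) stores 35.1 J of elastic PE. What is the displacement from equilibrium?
x = √(2·PE/k) = √(2·35.1/963) = 0.27 m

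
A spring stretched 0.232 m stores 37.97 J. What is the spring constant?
k = 2·PE/x² = 2·37.97/(0.232)² = 1411 N/m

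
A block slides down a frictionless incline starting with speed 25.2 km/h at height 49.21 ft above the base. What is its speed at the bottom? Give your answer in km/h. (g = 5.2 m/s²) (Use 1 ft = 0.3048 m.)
Convert to SI: v₀ = 7.0 m/s, h = 14.9992 m
½mv₀² + mgh = ½mv² ⇒ v = √(v₀² + 2gh) = √(7.0² + 2·5.2·14.9992) = 14.3175 m/s = 51.54 km/h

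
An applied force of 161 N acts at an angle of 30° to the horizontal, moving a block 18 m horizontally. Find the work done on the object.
W = F·d·cosθ = (161)(18)cos(30°) = 2510 J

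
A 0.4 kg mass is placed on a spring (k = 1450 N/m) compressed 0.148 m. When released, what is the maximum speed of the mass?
½kx² = ½mv² ⇒ v = x√(k/m) = (0.148)√(1450/0.4) = 8.911 m/s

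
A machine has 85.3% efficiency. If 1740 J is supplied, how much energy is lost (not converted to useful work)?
W_lost = W_in(1 − η) = 1740·(1 − 0.853) = 255.8 J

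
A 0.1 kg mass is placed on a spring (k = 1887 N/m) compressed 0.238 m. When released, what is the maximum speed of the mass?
½kx² = ½mv² ⇒ v = x√(k/m) = (0.238)√(1887/0.1) = 32.69 m/s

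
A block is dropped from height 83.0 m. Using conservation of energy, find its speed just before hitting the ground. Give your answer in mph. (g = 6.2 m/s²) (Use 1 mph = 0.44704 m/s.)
mgh = ½mv² ⇒ v = √(2gh) = √(2·6.2·83.0) = 32.0811 m/s = 71.76 mph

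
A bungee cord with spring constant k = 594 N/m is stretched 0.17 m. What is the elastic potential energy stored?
PE = ½kx² = ½(594)(0.17)² = 8.583 J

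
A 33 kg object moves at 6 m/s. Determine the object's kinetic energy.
KE = ½mv² = ½(33)(6)² = 594.0 J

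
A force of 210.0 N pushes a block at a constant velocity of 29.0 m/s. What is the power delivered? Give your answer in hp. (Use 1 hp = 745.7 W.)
P = Fv = (210.0)(29.0) = 6090.0 W = 8.167 hp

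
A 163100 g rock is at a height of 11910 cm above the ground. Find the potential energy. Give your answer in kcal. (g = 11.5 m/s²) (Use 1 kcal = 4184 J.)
Convert to SI: m = 163.1 kg, h = 119.1 m
PE = mgh = (163.1)(11.5)(119.1) = 223390 J = 53.39 kcal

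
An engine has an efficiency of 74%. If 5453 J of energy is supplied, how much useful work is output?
W_out = η·W_in = 0.74·5453 = 4035.22 J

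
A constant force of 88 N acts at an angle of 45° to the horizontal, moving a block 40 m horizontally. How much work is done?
W = F·d·cosθ = (88)(40)cos(45°) = 2489 J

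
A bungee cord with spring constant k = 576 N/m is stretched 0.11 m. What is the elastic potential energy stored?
PE = ½kx² = ½(576)(0.11)² = 3.485 J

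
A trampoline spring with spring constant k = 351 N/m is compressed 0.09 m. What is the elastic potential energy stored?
PE = ½kx² = ½(351)(0.09)² = 1.422 J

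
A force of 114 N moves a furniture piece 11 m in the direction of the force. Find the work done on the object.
W = F·d = (114)(11) = 1254 J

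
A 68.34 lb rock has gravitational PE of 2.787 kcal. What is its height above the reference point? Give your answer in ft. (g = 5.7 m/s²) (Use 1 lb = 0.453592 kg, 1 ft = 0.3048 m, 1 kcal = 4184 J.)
Convert to SI: m = 30.9985 kg, PE = 11660.8 J
h = PE/(mg) = 11660.8/(30.9985·5.7) = 65.9954 m = 216.5 ft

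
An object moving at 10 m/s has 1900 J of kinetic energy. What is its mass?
m = 2·KE/v² = 2·1900/(10)² = 38.0 kg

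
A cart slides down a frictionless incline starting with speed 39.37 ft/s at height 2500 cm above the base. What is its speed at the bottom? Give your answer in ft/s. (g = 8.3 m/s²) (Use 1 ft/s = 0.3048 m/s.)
Convert to SI: v₀ = 12.0 m/s, h = 25.0 m
½mv₀² + mgh = ½mv² ⇒ v = √(v₀² + 2gh) = √(12.0² + 2·8.3·25.0) = 23.6432 m/s = 77.57 ft/s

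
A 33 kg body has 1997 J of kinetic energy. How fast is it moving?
v = √(2·KE/m) = √(2·1997/33) = 11.0 m/s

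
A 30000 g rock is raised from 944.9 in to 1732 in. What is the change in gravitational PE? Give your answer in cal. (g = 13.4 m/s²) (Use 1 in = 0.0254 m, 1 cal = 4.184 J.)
Convert to SI: m = 30.0 kg, Δh = 19.9923 m
ΔPE = mgΔh = (30.0)(13.4)(19.9923) = 8036.92 J = 1921 cal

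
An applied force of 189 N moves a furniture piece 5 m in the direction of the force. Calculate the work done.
W = F·d = (189)(5) = 945.0 J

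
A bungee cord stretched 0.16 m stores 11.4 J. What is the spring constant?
k = 2·PE/x² = 2·11.4/(0.16)² = 890.6 N/m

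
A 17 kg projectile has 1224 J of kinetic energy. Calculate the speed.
v = √(2·KE/m) = √(2·1224/17) = 12.0 m/s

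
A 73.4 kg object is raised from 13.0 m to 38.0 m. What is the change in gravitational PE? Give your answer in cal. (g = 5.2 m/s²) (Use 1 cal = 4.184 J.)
ΔPE = mgΔh = (73.4)(5.2)(25.0) = 9542.0 J = 2281 cal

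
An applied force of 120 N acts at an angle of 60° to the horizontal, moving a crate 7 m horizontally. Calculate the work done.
W = F·d·cosθ = (120)(7)cos(60°) = 420.0 J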